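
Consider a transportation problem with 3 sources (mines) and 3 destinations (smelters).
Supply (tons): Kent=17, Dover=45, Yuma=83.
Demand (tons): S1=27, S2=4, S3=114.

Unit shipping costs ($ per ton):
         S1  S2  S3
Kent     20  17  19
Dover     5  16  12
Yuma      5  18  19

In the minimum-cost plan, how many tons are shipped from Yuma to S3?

56

Optimal shipments:
  Kent->S2: 4 × $17 = $68
  Kent->S3: 13 × $19 = $247
  Dover->S3: 45 × $12 = $540
  Yuma->S1: 27 × $5 = $135
  Yuma->S3: 56 × $19 = $1064
Total cost = $2054.
So Yuma→S3 carries 56 tons.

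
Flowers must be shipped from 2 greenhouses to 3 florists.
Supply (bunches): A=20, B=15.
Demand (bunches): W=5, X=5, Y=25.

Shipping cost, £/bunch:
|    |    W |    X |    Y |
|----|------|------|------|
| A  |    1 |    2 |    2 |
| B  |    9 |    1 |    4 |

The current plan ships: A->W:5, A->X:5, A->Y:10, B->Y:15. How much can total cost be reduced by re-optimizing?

Current plan cost = 5·1 + 5·2 + 10·2 + 15·4 = £95.
Optimal plan:
  A→W: 5 × £1 = £5
  A→Y: 15 × £2 = £30
  B→X: 5 × £1 = £5
  B→Y: 10 × £4 = £40
Optimal cost = £80.
Saving = 95 − 80 = £15.

15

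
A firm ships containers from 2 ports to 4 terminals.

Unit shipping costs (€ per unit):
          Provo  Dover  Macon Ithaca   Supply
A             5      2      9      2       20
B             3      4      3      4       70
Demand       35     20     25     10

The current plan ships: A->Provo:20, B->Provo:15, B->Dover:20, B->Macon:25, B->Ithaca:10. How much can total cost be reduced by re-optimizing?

Current plan cost = 20·5 + 15·3 + 20·4 + 25·3 + 10·4 = €340.
Optimal plan:
  A–Dover: 20 × €2 = €40
  B–Provo: 35 × €3 = €105
  B–Macon: 25 × €3 = €75
  B–Ithaca: 10 × €4 = €40
Optimal cost = €260.
Saving = 340 − 260 = €80.

80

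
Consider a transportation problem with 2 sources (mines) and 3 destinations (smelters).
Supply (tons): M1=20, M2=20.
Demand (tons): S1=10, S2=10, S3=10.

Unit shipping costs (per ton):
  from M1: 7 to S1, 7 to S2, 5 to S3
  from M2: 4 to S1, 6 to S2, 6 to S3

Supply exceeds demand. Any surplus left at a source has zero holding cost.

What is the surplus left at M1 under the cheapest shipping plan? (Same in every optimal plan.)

Minimum-cost shipments:
  M1→S3: 10 × 5 = 50
  M2→S1: 10 × 4 = 40
  M2→S2: 10 × 6 = 60
Total cost = 150.
M1 ships 10 of its 20, leaving 10.

10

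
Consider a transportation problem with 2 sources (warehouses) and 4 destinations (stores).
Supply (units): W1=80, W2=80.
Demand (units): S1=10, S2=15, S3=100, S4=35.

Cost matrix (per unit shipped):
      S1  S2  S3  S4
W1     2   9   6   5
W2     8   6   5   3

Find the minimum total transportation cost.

785

An optimal shipping plan:
  W1–S1: 10 × 2 = 20
  W1–S3: 70 × 6 = 420
  W2–S2: 15 × 6 = 90
  W2–S3: 30 × 5 = 150
  W2–S4: 35 × 3 = 105
Total = 20 + 420 + 90 + 150 + 105 = 785.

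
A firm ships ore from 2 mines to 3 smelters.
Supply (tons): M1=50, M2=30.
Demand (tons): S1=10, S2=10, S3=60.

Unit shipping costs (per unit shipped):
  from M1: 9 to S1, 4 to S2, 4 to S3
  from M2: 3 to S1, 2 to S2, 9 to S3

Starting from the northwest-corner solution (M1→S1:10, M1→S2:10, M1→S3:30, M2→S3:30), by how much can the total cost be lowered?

Current plan cost = 10·9 + 10·4 + 30·4 + 30·9 = 520.
Optimal plan:
  M1–S3: 50 × 4 = 200
  M2–S1: 10 × 3 = 30
  M2–S2: 10 × 2 = 20
  M2–S3: 10 × 9 = 90
Optimal cost = 340.
Saving = 520 − 340 = 180.

180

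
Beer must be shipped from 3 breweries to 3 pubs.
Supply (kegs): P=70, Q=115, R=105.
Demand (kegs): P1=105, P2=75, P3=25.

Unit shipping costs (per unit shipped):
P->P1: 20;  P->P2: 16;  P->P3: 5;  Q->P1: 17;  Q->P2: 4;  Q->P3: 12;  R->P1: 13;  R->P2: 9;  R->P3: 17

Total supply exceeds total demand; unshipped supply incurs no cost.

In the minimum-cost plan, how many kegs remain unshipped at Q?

Minimum-cost shipments:
  P to P3: 25 kegs
  Q to P2: 75 kegs
  R to P1: 105 kegs
Total cost = 1790.
Q ships 75 of its 115, leaving 40.

40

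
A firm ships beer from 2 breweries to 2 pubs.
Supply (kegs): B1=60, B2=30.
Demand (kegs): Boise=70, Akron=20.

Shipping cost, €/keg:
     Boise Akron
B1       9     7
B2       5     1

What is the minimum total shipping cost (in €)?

An optimal shipping plan:
  B1->Boise: 60 kegs
  B2->Boise: 10 kegs
  B2->Akron: 20 kegs
Total cost = €610.

610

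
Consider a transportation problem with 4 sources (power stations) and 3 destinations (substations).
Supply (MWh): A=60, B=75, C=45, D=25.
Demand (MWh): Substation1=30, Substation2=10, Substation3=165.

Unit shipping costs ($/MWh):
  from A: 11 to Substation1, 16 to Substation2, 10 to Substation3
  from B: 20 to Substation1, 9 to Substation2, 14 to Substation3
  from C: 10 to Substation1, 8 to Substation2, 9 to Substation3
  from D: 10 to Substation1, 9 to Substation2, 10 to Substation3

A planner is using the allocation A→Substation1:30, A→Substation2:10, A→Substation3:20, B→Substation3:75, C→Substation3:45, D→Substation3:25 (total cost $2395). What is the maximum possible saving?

135

Current plan cost = 30·11 + 10·16 + 20·10 + 75·14 + 45·9 + 25·10 = $2395.
Optimal plan:
  A->Substation3: 60 × $10 = $600
  B->Substation2: 10 × $9 = $90
  B->Substation3: 65 × $14 = $910
  C->Substation1: 5 × $10 = $50
  C->Substation3: 40 × $9 = $360
  D->Substation1: 25 × $10 = $250
Optimal cost = $2260.
Saving = 2395 − 2260 = $135.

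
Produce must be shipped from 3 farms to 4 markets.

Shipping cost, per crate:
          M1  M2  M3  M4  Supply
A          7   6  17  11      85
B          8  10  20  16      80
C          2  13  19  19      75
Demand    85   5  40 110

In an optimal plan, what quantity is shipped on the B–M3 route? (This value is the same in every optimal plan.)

40

The minimum-cost plan:
  A->M4: 85 × 11 = 935
  B->M1: 10 × 8 = 80
  B->M2: 5 × 10 = 50
  B->M3: 40 × 20 = 800
  B->M4: 25 × 16 = 400
  C->M1: 75 × 2 = 150
Total cost = 2415.
So B→M3 carries 40 crates.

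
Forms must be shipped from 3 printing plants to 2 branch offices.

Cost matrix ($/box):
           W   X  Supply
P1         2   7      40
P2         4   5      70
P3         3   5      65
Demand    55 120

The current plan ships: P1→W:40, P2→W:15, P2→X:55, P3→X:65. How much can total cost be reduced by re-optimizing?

Current plan cost = 40·2 + 15·4 + 55·5 + 65·5 = $740.
Optimal plan:
  P1->W: 40 × $2 = $80
  P2->X: 70 × $5 = $350
  P3->W: 15 × $3 = $45
  P3->X: 50 × $5 = $250
Optimal cost = $725.
Saving = 740 − 725 = $15.

15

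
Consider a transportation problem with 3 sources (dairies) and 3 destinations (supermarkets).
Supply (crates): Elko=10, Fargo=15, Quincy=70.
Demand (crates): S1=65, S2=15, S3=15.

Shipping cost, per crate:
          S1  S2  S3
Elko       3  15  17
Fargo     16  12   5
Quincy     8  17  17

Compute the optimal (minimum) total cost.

An optimal shipping plan:
  Elko–S1: 10 × 3 = 30
  Fargo–S3: 15 × 5 = 75
  Quincy–S1: 55 × 8 = 440
  Quincy–S2: 15 × 17 = 255
Total = 30 + 75 + 440 + 255 = 800.

800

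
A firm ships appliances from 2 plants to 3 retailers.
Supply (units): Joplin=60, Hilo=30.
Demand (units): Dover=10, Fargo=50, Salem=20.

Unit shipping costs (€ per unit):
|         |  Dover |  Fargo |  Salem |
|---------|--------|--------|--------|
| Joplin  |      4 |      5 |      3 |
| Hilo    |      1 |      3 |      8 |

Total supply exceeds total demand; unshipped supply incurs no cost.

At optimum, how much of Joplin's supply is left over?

10

An optimal plan:
  Joplin→Fargo: 30 units
  Joplin→Salem: 20 units
  Hilo→Dover: 10 units
  Hilo→Fargo: 20 units
Total cost = €280.
Joplin ships 50 of its 60, leaving 10.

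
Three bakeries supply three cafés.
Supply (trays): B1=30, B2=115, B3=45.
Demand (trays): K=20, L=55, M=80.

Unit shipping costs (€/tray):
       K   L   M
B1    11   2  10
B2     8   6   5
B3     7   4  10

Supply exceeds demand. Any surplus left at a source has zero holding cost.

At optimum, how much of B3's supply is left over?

0

An optimal plan:
  B1->L: 30 trays
  B2->M: 80 trays
  B3->K: 20 trays
  B3->L: 25 trays
Total cost = €700.
B3 ships 45 of its 45, leaving 0.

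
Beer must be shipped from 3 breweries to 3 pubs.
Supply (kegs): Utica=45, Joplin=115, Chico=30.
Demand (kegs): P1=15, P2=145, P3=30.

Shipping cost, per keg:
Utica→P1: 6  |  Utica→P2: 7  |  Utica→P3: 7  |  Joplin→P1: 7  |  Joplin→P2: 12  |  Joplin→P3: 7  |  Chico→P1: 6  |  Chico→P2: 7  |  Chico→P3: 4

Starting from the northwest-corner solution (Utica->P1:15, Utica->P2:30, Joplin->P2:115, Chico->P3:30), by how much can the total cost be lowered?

120

Current plan cost = 15·6 + 30·7 + 115·12 + 30·4 = 1800.
Optimal plan:
  Utica–P2: 45 × 7 = 315
  Joplin–P1: 15 × 7 = 105
  Joplin–P2: 70 × 12 = 840
  Joplin–P3: 30 × 7 = 210
  Chico–P2: 30 × 7 = 210
Optimal cost = 1680.
Saving = 1800 − 1680 = 120.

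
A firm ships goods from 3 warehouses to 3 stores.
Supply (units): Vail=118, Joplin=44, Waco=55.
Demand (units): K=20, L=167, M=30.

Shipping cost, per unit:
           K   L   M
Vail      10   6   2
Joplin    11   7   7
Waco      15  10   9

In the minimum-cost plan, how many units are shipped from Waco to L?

Optimal shipments:
  Vail→L: 88 × 6 = 528
  Vail→M: 30 × 2 = 60
  Joplin→K: 20 × 11 = 220
  Joplin→L: 24 × 7 = 168
  Waco→L: 55 × 10 = 550
Total cost = 1526.
So Waco→L carries 55 units.

55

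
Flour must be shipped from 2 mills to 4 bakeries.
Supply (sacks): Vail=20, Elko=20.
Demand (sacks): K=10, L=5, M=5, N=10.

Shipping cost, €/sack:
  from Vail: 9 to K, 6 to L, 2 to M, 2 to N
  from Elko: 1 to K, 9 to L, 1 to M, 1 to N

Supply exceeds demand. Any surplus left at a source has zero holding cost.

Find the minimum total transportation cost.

Optimal allocation:
  Vail–L: 5 sacks
  Vail–M: 5 sacks
  Elko–K: 10 sacks
  Elko–N: 10 sacks
Total cost = €60.

60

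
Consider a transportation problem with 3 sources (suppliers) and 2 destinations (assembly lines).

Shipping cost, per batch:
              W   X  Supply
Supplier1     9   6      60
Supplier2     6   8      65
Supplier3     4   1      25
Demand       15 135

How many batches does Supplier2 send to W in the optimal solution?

The minimum-cost plan:
  Supplier1–X: 60 × 6 = 360
  Supplier2–W: 15 × 6 = 90
  Supplier2–X: 50 × 8 = 400
  Supplier3–X: 25 × 1 = 25
Total cost = 875.
So Supplier2→W carries 15 batches.

15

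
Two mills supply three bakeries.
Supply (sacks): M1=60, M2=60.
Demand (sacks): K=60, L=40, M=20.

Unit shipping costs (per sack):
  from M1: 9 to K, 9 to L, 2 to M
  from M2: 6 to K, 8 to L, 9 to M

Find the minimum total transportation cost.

Optimal allocation:
  M1–L: 40 × 9 = 360
  M1–M: 20 × 2 = 40
  M2–K: 60 × 6 = 360
Total = 360 + 40 + 360 = 760.

760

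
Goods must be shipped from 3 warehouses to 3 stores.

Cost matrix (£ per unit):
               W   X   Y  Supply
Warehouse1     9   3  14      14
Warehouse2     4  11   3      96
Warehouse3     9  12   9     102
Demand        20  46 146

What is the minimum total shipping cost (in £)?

1344

One minimum-cost allocation:
  Warehouse1→X: 14 × £3 = £42
  Warehouse2→Y: 96 × £3 = £288
  Warehouse3→W: 20 × £9 = £180
  Warehouse3→X: 32 × £12 = £384
  Warehouse3→Y: 50 × £9 = £450
Total = 42 + 288 + 180 + 384 + 450 = £1344.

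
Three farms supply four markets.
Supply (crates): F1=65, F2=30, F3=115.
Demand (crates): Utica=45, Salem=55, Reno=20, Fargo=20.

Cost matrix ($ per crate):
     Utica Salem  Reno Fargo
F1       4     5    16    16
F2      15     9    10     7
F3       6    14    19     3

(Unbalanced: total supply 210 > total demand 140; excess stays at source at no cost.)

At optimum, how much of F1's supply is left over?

0

Minimum-cost shipments:
  F1 to Utica: 10 × $4 = $40
  F1 to Salem: 55 × $5 = $275
  F2 to Reno: 20 × $10 = $200
  F3 to Utica: 35 × $6 = $210
  F3 to Fargo: 20 × $3 = $60
Total cost = $785.
F1 ships 65 of its 65, leaving 0.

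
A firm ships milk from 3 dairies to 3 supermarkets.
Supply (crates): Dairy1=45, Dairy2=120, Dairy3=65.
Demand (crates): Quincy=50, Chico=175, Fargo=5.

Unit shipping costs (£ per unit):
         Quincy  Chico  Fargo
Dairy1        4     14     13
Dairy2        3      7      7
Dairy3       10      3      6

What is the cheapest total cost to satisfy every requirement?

1195

One minimum-cost allocation:
  Dairy1->Quincy: 45 × £4 = £180
  Dairy2->Quincy: 5 × £3 = £15
  Dairy2->Chico: 110 × £7 = £770
  Dairy2->Fargo: 5 × £7 = £35
  Dairy3->Chico: 65 × £3 = £195
Total = 180 + 15 + 770 + 35 + 195 = £1195.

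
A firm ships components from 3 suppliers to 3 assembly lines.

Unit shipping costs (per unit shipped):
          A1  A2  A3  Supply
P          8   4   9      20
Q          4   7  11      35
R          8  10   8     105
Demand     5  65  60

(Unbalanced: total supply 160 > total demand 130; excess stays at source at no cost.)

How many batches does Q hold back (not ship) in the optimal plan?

Minimum-cost shipments:
  P to A2: 20 batches
  Q to A1: 5 batches
  Q to A2: 30 batches
  R to A2: 15 batches
  R to A3: 60 batches
Total cost = 940.
Q ships 35 of its 35, leaving 0.

0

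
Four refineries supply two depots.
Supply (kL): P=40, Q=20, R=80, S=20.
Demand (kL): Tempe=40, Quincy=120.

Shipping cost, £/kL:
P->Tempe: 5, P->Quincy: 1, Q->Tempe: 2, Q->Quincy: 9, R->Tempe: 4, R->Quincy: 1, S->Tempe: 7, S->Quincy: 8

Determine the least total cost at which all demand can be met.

300

A cheapest plan:
  P to Quincy: 40 × £1 = £40
  Q to Tempe: 20 × £2 = £40
  R to Quincy: 80 × £1 = £80
  S to Tempe: 20 × £7 = £140
Total = 40 + 40 + 80 + 140 = £300.
(Supply check: P ships 40; Q ships 20; R ships 80; S ships 20.)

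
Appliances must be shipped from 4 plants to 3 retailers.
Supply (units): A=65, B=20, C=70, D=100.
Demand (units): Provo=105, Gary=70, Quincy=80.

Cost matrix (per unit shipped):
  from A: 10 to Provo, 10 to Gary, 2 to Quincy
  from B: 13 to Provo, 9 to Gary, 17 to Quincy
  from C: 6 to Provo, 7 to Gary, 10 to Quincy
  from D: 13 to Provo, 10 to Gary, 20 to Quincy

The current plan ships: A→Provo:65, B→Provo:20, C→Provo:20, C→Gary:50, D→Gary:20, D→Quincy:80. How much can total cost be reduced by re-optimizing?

1240

Current plan cost = 65·10 + 20·13 + 20·6 + 50·7 + 20·10 + 80·20 = 3180.
Optimal plan:
  A–Quincy: 65 × 2 = 130
  B–Gary: 20 × 9 = 180
  C–Provo: 55 × 6 = 330
  C–Quincy: 15 × 10 = 150
  D–Provo: 50 × 13 = 650
  D–Gary: 50 × 10 = 500
Optimal cost = 1940.
Saving = 3180 − 1940 = 1240.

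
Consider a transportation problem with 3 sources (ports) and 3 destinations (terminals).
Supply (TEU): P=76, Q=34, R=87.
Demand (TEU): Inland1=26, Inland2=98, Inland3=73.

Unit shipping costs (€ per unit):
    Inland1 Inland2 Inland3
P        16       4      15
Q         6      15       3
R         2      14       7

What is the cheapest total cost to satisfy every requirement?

1039

An optimal shipping plan:
  P to Inland2: 76 × €4 = €304
  Q to Inland3: 34 × €3 = €102
  R to Inland1: 26 × €2 = €52
  R to Inland2: 22 × €14 = €308
  R to Inland3: 39 × €7 = €273
Total = 304 + 102 + 52 + 308 + 273 = €1039.
(Supply check: P ships 76; Q ships 34; R ships 87.)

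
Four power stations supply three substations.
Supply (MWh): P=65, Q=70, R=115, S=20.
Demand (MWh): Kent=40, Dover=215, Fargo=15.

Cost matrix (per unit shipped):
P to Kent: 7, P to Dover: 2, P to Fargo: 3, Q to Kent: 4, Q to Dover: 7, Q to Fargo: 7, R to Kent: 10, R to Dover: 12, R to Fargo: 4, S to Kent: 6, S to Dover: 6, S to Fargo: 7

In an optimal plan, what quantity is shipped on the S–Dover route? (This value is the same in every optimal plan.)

20

Optimal shipments:
  P→Dover: 65 × 2 = 130
  Q→Kent: 40 × 4 = 160
  Q→Dover: 30 × 7 = 210
  R→Dover: 100 × 12 = 1200
  R→Fargo: 15 × 4 = 60
  S→Dover: 20 × 6 = 120
Total cost = 1880.
So S→Dover carries 20 MWh.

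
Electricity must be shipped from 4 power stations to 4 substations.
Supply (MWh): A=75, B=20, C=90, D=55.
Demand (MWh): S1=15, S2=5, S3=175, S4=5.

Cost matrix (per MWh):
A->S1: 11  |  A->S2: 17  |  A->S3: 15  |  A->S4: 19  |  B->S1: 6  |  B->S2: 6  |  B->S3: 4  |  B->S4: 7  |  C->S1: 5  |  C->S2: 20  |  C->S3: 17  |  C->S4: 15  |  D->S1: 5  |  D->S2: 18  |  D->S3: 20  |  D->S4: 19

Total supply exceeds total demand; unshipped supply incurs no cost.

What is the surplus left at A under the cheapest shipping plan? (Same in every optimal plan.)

An optimal plan:
  A–S3: 75 × 15 = 1125
  B–S3: 20 × 4 = 80
  C–S3: 80 × 17 = 1360
  C–S4: 5 × 15 = 75
  D–S1: 15 × 5 = 75
  D–S2: 5 × 18 = 90
Total cost = 2805.
A ships 75 of its 75, leaving 0.

0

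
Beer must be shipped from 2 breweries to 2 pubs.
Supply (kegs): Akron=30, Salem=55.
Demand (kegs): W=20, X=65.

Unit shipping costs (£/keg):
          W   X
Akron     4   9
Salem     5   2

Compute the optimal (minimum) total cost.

One minimum-cost allocation:
  Akron→W: 20 × £4 = £80
  Akron→X: 10 × £9 = £90
  Salem→X: 55 × £2 = £110
Total = 80 + 90 + 110 = £280.

280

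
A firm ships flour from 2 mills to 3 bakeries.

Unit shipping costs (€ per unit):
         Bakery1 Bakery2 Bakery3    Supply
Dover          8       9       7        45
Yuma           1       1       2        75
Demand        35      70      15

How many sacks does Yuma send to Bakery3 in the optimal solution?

Solving gives:
  Dover→Bakery1: 30 × €8 = €240
  Dover→Bakery3: 15 × €7 = €105
  Yuma→Bakery1: 5 × €1 = €5
  Yuma→Bakery2: 70 × €1 = €70
Total cost = €420.
The route Yuma→Bakery3 is not used.

0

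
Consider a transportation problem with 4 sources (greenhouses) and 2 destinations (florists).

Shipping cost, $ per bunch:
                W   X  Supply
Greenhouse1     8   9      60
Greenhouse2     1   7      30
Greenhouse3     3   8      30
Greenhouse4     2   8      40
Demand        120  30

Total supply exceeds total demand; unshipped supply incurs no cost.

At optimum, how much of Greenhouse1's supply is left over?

10

Minimum-cost shipments:
  Greenhouse1->W: 20 bunches
  Greenhouse1->X: 30 bunches
  Greenhouse2->W: 30 bunches
  Greenhouse3->W: 30 bunches
  Greenhouse4->W: 40 bunches
Total cost = $630.
Greenhouse1 ships 50 of its 60, leaving 10.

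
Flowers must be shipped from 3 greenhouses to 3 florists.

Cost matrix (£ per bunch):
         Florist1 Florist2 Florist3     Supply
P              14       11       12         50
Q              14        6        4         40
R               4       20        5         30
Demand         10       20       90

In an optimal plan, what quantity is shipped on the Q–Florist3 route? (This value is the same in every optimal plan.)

40

Optimal shipments:
  P to Florist2: 20 × £11 = £220
  P to Florist3: 30 × £12 = £360
  Q to Florist3: 40 × £4 = £160
  R to Florist1: 10 × £4 = £40
  R to Florist3: 20 × £5 = £100
Total cost = £880.
So Q→Florist3 carries 40 bunches.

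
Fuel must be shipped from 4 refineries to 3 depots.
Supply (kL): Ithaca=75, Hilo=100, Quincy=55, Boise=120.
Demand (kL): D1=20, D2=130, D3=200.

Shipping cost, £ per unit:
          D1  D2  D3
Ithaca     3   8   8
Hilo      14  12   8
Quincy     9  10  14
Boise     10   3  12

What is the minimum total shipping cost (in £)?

2390

Optimal allocation:
  Ithaca→D3: 75 × £8 = £600
  Hilo→D3: 100 × £8 = £800
  Quincy→D1: 20 × £9 = £180
  Quincy→D2: 10 × £10 = £100
  Quincy→D3: 25 × £14 = £350
  Boise→D2: 120 × £3 = £360
Total = 600 + 800 + 180 + 100 + 350 + 360 = £2390.
(Supply check: Ithaca ships 75; Hilo ships 100; Quincy ships 55; Boise ships 120.)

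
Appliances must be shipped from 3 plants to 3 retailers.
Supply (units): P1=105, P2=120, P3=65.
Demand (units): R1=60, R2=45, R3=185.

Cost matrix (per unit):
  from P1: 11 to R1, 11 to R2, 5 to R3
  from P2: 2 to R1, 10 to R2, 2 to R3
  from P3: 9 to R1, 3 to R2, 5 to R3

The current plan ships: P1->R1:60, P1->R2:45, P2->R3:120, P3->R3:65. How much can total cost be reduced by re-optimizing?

720

Current plan cost = 60·11 + 45·11 + 120·2 + 65·5 = 1720.
Optimal plan:
  P1 to R3: 105 × 5 = 525
  P2 to R1: 60 × 2 = 120
  P2 to R3: 60 × 2 = 120
  P3 to R2: 45 × 3 = 135
  P3 to R3: 20 × 5 = 100
Optimal cost = 1000.
Saving = 1720 − 1000 = 720.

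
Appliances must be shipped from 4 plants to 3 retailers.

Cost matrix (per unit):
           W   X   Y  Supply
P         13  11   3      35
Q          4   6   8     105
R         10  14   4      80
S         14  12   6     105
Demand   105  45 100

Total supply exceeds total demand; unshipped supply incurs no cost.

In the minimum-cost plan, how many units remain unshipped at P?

0

An optimal plan:
  P to X: 15 × 11 = 165
  P to Y: 20 × 3 = 60
  Q to W: 105 × 4 = 420
  R to Y: 80 × 4 = 320
  S to X: 30 × 12 = 360
Total cost = 1325.
P ships 35 of its 35, leaving 0.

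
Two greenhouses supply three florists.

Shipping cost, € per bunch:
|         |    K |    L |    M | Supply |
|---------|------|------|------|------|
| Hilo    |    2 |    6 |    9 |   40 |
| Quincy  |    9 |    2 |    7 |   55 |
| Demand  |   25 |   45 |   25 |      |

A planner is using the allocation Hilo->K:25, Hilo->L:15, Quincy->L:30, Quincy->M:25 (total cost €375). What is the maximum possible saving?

Current plan cost = 25·2 + 15·6 + 30·2 + 25·7 = €375.
Optimal plan:
  Hilo–K: 25 × €2 = €50
  Hilo–M: 15 × €9 = €135
  Quincy–L: 45 × €2 = €90
  Quincy–M: 10 × €7 = €70
Optimal cost = €345.
Saving = 375 − 345 = €30.

30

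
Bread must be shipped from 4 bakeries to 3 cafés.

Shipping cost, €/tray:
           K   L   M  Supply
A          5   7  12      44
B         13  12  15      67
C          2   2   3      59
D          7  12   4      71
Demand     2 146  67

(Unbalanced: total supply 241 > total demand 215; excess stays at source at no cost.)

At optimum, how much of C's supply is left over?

Minimum-cost shipments:
  A->L: 44 × €7 = €308
  B->L: 41 × €12 = €492
  C->L: 59 × €2 = €118
  D->K: 2 × €7 = €14
  D->L: 2 × €12 = €24
  D->M: 67 × €4 = €268
Total cost = €1224.
C ships 59 of its 59, leaving 0.

0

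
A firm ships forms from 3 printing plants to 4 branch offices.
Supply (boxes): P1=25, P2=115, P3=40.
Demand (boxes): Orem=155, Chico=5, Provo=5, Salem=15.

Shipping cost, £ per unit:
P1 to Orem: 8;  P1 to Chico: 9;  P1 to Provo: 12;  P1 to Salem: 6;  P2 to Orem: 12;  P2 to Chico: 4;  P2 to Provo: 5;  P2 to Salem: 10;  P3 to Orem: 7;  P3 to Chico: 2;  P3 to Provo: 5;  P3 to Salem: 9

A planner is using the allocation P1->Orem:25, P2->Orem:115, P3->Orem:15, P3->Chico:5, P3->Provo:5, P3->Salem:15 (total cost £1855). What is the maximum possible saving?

100

Current plan cost = 25·8 + 115·12 + 15·7 + 5·2 + 5·5 + 15·9 = £1855.
Optimal plan:
  P1 to Orem: 10 × £8 = £80
  P1 to Salem: 15 × £6 = £90
  P2 to Orem: 105 × £12 = £1260
  P2 to Chico: 5 × £4 = £20
  P2 to Provo: 5 × £5 = £25
  P3 to Orem: 40 × £7 = £280
Optimal cost = £1755.
Saving = 1855 − 1755 = £100.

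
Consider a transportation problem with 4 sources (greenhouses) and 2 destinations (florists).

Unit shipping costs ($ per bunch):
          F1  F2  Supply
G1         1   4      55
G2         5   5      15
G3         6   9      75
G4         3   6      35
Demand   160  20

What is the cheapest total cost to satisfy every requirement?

700

A cheapest plan:
  G1→F1: 50 × $1 = $50
  G1→F2: 5 × $4 = $20
  G2→F2: 15 × $5 = $75
  G3→F1: 75 × $6 = $450
  G4→F1: 35 × $3 = $105
Total = 50 + 20 + 75 + 450 + 105 = $700.
(Supply check: G1 ships 55; G2 ships 15; G3 ships 75; G4 ships 35.)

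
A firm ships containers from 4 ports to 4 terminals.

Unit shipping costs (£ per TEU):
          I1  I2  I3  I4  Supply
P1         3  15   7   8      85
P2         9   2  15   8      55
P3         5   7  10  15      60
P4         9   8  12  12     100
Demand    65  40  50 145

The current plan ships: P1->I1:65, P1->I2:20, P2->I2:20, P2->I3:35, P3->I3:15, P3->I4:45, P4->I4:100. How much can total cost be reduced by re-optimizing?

780

Current plan cost = 65·3 + 20·15 + 20·2 + 35·15 + 15·10 + 45·15 + 100·12 = £3085.
Optimal plan:
  P1→I1: 5 × £3 = £15
  P1→I3: 50 × £7 = £350
  P1→I4: 30 × £8 = £240
  P2→I2: 40 × £2 = £80
  P2→I4: 15 × £8 = £120
  P3→I1: 60 × £5 = £300
  P4→I4: 100 × £12 = £1200
Optimal cost = £2305.
Saving = 3085 − 2305 = £780.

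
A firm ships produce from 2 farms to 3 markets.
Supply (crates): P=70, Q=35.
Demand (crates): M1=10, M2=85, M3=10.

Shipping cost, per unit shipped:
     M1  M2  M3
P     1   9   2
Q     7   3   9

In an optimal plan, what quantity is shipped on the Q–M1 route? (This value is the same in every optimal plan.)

0

Optimal shipments:
  P–M1: 10 crates
  P–M2: 50 crates
  P–M3: 10 crates
  Q–M2: 35 crates
Total cost = 585.
The route Q→M1 is not used.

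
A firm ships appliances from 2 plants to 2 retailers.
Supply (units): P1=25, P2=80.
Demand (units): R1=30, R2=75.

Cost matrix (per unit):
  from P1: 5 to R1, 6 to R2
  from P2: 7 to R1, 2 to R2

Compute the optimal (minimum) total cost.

310

One minimum-cost allocation:
  P1 to R1: 25 × 5 = 125
  P2 to R1: 5 × 7 = 35
  P2 to R2: 75 × 2 = 150
Total = 125 + 35 + 150 = 310.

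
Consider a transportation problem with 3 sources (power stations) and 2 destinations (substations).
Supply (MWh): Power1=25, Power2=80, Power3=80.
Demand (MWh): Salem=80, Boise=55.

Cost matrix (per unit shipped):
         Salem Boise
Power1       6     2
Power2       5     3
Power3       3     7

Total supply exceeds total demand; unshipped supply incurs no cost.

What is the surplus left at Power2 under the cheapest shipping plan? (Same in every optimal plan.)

50

Minimum-cost shipments:
  Power1->Boise: 25 × 2 = 50
  Power2->Boise: 30 × 3 = 90
  Power3->Salem: 80 × 3 = 240
Total cost = 380.
Power2 ships 30 of its 80, leaving 50.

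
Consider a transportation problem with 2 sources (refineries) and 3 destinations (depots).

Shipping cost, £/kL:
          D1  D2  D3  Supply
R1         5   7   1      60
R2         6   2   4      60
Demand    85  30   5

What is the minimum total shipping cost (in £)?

520

An optimal shipping plan:
  R1 to D1: 55 × £5 = £275
  R1 to D3: 5 × £1 = £5
  R2 to D1: 30 × £6 = £180
  R2 to D2: 30 × £2 = £60
Total = 275 + 5 + 180 + 60 = £520.
(Supply check: R1 ships 60; R2 ships 60.)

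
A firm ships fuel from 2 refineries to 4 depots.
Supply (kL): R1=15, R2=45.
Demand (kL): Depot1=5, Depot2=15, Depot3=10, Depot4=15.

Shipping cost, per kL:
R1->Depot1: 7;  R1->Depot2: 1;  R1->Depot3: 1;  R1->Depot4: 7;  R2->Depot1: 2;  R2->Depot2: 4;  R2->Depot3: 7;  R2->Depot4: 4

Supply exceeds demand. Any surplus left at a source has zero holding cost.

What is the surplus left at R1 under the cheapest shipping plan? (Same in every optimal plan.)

An optimal plan:
  R1->Depot2: 5 × 1 = 5
  R1->Depot3: 10 × 1 = 10
  R2->Depot1: 5 × 2 = 10
  R2->Depot2: 10 × 4 = 40
  R2->Depot4: 15 × 4 = 60
Total cost = 125.
R1 ships 15 of its 15, leaving 0.

0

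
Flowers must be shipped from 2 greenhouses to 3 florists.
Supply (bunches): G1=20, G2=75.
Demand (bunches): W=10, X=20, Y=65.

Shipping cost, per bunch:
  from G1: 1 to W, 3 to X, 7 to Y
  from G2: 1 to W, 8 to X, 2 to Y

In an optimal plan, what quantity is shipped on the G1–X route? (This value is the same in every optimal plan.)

Solving gives:
  G1 to X: 20 bunches
  G2 to W: 10 bunches
  G2 to Y: 65 bunches
Total cost = 200.
So G1→X carries 20 bunches.

20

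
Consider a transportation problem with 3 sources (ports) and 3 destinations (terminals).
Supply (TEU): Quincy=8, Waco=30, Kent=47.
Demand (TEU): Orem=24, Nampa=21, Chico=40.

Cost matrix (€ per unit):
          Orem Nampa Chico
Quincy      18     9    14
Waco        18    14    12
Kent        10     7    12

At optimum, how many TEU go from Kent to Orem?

24

Solving gives:
  Quincy→Chico: 8 × €14 = €112
  Waco→Chico: 30 × €12 = €360
  Kent→Orem: 24 × €10 = €240
  Kent→Nampa: 21 × €7 = €147
  Kent→Chico: 2 × €12 = €24
Total cost = €883.
So Kent→Orem carries 24 TEU.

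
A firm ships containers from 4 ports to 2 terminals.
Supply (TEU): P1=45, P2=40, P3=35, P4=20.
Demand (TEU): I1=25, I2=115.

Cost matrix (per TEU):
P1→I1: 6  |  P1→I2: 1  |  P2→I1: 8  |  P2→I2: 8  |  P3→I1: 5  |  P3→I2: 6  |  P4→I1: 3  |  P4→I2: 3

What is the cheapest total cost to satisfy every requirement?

610

One minimum-cost allocation:
  P1→I2: 45 × 1 = 45
  P2→I2: 40 × 8 = 320
  P3→I1: 25 × 5 = 125
  P3→I2: 10 × 6 = 60
  P4→I2: 20 × 3 = 60
Total = 45 + 320 + 125 + 60 + 60 = 610.
(Supply check: P1 ships 45; P2 ships 40; P3 ships 35; P4 ships 20.)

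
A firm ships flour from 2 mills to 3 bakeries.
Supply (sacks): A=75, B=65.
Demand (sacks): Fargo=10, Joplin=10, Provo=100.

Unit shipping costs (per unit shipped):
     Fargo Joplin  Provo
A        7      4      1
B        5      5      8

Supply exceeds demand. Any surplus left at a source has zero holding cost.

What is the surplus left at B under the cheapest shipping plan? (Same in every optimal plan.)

20

An optimal plan:
  A–Provo: 75 × 1 = 75
  B–Fargo: 10 × 5 = 50
  B–Joplin: 10 × 5 = 50
  B–Provo: 25 × 8 = 200
Total cost = 375.
B ships 45 of its 65, leaving 20.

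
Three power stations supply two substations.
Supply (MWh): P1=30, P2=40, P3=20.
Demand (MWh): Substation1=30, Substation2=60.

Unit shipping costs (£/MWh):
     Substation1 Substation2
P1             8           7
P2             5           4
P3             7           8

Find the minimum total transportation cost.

An optimal shipping plan:
  P1→Substation2: 30 × £7 = £210
  P2→Substation1: 10 × £5 = £50
  P2→Substation2: 30 × £4 = £120
  P3→Substation1: 20 × £7 = £140
Total = 210 + 50 + 120 + 140 = £520.

520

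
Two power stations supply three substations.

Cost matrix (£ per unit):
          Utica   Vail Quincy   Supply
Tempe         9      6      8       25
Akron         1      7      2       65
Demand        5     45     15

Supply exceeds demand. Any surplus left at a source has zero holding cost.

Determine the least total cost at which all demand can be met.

A cheapest plan:
  Tempe to Vail: 25 MWh
  Akron to Utica: 5 MWh
  Akron to Vail: 20 MWh
  Akron to Quincy: 15 MWh
Total cost = £325.
(Supply check: Tempe ships 25; Akron ships 40.)

325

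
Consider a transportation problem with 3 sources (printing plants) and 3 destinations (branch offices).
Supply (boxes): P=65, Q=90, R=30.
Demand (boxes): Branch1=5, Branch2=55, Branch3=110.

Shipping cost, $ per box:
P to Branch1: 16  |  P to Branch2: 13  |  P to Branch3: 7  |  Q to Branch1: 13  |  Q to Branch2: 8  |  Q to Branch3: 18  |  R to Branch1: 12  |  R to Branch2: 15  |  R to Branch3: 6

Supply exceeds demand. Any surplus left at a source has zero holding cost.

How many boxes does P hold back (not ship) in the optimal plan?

0

Minimum-cost shipments:
  P->Branch3: 65 × $7 = $455
  Q->Branch1: 5 × $13 = $65
  Q->Branch2: 55 × $8 = $440
  Q->Branch3: 15 × $18 = $270
  R->Branch3: 30 × $6 = $180
Total cost = $1410.
P ships 65 of its 65, leaving 0.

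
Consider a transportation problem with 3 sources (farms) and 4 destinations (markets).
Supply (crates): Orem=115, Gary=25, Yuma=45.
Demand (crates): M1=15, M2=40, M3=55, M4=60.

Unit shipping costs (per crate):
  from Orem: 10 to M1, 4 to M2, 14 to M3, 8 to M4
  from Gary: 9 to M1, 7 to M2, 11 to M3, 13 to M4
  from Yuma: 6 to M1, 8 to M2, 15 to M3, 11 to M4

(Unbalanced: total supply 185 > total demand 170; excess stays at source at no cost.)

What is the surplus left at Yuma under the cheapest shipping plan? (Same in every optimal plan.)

15

An optimal plan:
  Orem->M2: 40 × 4 = 160
  Orem->M3: 15 × 14 = 210
  Orem->M4: 60 × 8 = 480
  Gary->M3: 25 × 11 = 275
  Yuma->M1: 15 × 6 = 90
  Yuma->M3: 15 × 15 = 225
Total cost = 1440.
Yuma ships 30 of its 45, leaving 15.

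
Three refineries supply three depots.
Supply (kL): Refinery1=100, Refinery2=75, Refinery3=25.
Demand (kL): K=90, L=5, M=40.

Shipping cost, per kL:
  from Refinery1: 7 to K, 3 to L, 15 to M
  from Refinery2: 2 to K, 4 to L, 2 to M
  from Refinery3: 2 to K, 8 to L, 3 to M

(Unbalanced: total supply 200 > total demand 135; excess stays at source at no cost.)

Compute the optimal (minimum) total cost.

A cheapest plan:
  Refinery1→K: 30 kL
  Refinery1→L: 5 kL
  Refinery2→K: 35 kL
  Refinery2→M: 40 kL
  Refinery3→K: 25 kL
Total cost = 425.
(Supply check: Refinery1 ships 35; Refinery2 ships 75; Refinery3 ships 25.)

425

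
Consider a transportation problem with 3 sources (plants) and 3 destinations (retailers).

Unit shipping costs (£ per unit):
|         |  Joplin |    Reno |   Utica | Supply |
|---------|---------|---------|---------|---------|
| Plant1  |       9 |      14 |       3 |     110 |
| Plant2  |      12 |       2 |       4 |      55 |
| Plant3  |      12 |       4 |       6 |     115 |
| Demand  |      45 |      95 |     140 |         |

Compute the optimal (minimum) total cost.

A cheapest plan:
  Plant1–Utica: 110 × £3 = £330
  Plant2–Reno: 25 × £2 = £50
  Plant2–Utica: 30 × £4 = £120
  Plant3–Joplin: 45 × £12 = £540
  Plant3–Reno: 70 × £4 = £280
Total = 330 + 50 + 120 + 540 + 280 = £1320.

1320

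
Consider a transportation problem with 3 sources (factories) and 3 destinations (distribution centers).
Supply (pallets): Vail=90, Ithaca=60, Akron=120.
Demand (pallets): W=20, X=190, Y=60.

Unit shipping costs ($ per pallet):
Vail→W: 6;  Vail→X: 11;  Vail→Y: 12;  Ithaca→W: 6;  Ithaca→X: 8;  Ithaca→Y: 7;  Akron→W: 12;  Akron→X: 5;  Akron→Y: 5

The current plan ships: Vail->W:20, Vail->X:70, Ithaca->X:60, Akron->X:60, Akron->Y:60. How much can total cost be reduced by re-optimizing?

Current plan cost = 20·6 + 70·11 + 60·8 + 60·5 + 60·5 = $1970.
Optimal plan:
  Vail–W: 20 × $6 = $120
  Vail–X: 70 × $11 = $770
  Ithaca–Y: 60 × $7 = $420
  Akron–X: 120 × $5 = $600
Optimal cost = $1910.
Saving = 1970 − 1910 = $60.

60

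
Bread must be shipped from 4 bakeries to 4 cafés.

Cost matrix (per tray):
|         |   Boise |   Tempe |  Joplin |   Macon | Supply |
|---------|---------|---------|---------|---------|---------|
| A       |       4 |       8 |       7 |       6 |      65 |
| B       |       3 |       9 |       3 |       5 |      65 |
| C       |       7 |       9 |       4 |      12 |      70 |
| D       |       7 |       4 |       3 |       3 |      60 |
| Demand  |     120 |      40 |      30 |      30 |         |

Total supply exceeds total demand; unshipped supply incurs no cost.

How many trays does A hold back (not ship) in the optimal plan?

An optimal plan:
  A to Boise: 65 × 4 = 260
  B to Boise: 55 × 3 = 165
  B to Macon: 10 × 5 = 50
  C to Joplin: 30 × 4 = 120
  D to Tempe: 40 × 4 = 160
  D to Macon: 20 × 3 = 60
Total cost = 815.
A ships 65 of its 65, leaving 0.

0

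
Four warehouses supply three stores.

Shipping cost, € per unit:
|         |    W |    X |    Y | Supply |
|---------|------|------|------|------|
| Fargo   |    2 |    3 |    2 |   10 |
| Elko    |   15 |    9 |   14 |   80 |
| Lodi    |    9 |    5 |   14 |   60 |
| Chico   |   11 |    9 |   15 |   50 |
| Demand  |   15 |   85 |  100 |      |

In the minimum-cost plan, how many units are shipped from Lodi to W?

Optimal shipments:
  Fargo→Y: 10 × €2 = €20
  Elko→Y: 80 × €14 = €1120
  Lodi→X: 60 × €5 = €300
  Chico→W: 15 × €11 = €165
  Chico→X: 25 × €9 = €225
  Chico→Y: 10 × €15 = €150
Total cost = €1980.
The route Lodi→W is not used.

0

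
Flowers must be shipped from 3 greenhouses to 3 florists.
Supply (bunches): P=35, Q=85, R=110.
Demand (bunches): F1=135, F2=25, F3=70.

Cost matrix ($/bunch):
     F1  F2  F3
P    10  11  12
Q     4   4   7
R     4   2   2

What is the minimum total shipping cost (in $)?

940

A cheapest plan:
  P–F1: 35 bunches
  Q–F1: 85 bunches
  R–F1: 15 bunches
  R–F2: 25 bunches
  R–F3: 70 bunches
Total cost = $940.
(Supply check: P ships 35; Q ships 85; R ships 110.)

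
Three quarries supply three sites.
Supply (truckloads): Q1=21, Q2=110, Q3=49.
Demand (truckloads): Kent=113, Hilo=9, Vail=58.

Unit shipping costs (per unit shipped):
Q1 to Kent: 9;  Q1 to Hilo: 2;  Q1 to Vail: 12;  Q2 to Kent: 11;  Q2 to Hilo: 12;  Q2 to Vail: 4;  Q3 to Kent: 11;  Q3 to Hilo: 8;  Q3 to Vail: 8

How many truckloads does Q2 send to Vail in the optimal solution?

58

Optimal shipments:
  Q1 to Kent: 12 × 9 = 108
  Q1 to Hilo: 9 × 2 = 18
  Q2 to Kent: 52 × 11 = 572
  Q2 to Vail: 58 × 4 = 232
  Q3 to Kent: 49 × 11 = 539
Total cost = 1469.
So Q2→Vail carries 58 truckloads.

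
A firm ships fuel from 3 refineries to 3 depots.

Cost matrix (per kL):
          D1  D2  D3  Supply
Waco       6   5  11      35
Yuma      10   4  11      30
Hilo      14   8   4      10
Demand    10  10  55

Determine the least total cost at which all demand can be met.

A cheapest plan:
  Waco→D1: 10 × 6 = 60
  Waco→D3: 25 × 11 = 275
  Yuma→D2: 10 × 4 = 40
  Yuma→D3: 20 × 11 = 220
  Hilo→D3: 10 × 4 = 40
Total = 60 + 275 + 40 + 220 + 40 = 635.
(Supply check: Waco ships 35; Yuma ships 30; Hilo ships 10.)

635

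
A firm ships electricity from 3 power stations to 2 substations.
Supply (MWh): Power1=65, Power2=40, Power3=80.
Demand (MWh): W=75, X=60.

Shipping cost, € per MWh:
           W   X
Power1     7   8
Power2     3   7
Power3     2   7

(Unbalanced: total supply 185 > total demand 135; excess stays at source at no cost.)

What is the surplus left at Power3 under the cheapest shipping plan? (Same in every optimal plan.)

0

An optimal plan:
  Power1→X: 15 × €8 = €120
  Power2→X: 40 × €7 = €280
  Power3→W: 75 × €2 = €150
  Power3→X: 5 × €7 = €35
Total cost = €585.
Power3 ships 80 of its 80, leaving 0.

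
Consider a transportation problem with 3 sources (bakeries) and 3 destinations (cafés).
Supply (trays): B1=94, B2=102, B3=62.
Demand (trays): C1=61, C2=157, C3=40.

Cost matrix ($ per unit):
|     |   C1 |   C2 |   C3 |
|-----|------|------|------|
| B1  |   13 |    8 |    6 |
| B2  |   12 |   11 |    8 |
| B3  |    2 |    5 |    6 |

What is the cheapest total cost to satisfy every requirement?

1881

Optimal allocation:
  B1→C2: 94 × $8 = $752
  B2→C2: 62 × $11 = $682
  B2→C3: 40 × $8 = $320
  B3→C1: 61 × $2 = $122
  B3→C2: 1 × $5 = $5
Total = 752 + 682 + 320 + 122 + 5 = $1881.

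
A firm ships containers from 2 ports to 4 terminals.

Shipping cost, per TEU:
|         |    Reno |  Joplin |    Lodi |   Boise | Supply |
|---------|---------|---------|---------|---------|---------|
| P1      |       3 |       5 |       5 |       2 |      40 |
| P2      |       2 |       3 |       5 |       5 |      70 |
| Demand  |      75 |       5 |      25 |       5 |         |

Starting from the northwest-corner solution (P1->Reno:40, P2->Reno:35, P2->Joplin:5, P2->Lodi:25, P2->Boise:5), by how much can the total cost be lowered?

45

Current plan cost = 40·3 + 35·2 + 5·3 + 25·5 + 5·5 = 355.
Optimal plan:
  P1->Reno: 10 × 3 = 30
  P1->Lodi: 25 × 5 = 125
  P1->Boise: 5 × 2 = 10
  P2->Reno: 65 × 2 = 130
  P2->Joplin: 5 × 3 = 15
Optimal cost = 310.
Saving = 355 − 310 = 45.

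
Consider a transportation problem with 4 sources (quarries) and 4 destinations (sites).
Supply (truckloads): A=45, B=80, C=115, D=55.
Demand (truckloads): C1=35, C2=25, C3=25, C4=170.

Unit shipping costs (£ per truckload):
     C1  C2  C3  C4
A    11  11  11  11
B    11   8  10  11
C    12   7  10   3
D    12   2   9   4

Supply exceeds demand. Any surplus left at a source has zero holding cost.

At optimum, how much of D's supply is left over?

An optimal plan:
  A->C1: 35 × £11 = £385
  B->C2: 25 × £8 = £200
  B->C3: 25 × £10 = £250
  C->C4: 115 × £3 = £345
  D->C4: 55 × £4 = £220
Total cost = £1400.
D ships 55 of its 55, leaving 0.

0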